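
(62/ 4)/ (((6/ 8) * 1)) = 62/ 3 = 20.67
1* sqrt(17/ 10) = sqrt(170)/ 10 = 1.30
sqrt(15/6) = sqrt(10)/2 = 1.58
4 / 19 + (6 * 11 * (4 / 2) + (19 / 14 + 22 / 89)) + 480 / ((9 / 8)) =39806519 / 71022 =560.48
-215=-215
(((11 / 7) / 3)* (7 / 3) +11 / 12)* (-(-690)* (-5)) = -7379.17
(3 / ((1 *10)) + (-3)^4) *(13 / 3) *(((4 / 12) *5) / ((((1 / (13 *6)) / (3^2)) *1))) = 412191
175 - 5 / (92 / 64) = 3945 / 23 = 171.52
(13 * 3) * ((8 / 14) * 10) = 1560 / 7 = 222.86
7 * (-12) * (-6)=504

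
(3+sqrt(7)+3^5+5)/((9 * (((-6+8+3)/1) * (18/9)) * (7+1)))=sqrt(7)/720+251/720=0.35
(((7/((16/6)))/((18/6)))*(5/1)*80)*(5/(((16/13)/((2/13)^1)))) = 875/4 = 218.75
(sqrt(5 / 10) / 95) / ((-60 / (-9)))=3*sqrt(2) / 3800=0.00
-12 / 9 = -4 / 3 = -1.33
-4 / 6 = -2 / 3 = -0.67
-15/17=-0.88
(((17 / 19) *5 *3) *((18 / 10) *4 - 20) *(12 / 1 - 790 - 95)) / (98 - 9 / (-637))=1530.11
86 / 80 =43 / 40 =1.08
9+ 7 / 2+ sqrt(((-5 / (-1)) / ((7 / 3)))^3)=15* sqrt(105) / 49+ 25 / 2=15.64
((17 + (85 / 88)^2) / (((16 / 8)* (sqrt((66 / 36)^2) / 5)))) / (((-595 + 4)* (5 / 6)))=-416619 / 8390624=-0.05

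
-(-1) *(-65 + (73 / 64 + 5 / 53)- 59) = -416419 / 3392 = -122.77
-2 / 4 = -1 / 2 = -0.50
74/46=37/23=1.61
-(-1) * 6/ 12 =1/ 2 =0.50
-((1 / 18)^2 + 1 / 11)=-335 / 3564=-0.09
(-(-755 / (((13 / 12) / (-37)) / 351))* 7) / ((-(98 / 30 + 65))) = 237587175 / 256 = 928074.90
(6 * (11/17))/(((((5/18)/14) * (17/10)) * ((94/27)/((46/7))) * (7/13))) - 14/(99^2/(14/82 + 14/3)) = 46246561449878/114622332363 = 403.47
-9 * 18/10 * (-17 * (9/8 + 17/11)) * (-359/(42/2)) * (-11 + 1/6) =167801985/1232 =136202.91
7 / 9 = 0.78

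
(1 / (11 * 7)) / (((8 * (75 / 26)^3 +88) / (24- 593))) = -1250093 / 47371247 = -0.03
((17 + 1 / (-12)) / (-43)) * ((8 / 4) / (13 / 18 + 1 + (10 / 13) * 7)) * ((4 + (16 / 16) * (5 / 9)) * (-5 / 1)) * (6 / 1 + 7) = 7032935 / 214527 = 32.78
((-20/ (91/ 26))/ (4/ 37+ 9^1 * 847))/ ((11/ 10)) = -2960/ 4343647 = -0.00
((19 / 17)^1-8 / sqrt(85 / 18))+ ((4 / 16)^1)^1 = 93 / 68-24 * sqrt(170) / 85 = -2.31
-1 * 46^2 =-2116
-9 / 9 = -1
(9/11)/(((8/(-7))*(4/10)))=-315/176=-1.79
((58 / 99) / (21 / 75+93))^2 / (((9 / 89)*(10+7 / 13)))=608148125 / 16429735302948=0.00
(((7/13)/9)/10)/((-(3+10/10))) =-0.00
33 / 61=0.54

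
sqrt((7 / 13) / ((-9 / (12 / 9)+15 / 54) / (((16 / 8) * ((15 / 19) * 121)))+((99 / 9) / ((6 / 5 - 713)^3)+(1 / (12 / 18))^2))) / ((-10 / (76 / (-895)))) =8925972 * sqrt(126846254947582717864590) / 759492354581186077475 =0.00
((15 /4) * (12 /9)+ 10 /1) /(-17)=-0.88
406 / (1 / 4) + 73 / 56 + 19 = 92081 / 56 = 1644.30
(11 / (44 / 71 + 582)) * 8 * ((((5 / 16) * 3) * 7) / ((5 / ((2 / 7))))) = 2343 / 41366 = 0.06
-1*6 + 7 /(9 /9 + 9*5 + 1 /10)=-2696 /461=-5.85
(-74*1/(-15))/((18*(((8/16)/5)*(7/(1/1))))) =74/189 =0.39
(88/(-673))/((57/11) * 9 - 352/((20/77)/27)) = 4840/1352667411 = 0.00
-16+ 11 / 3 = -37 / 3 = -12.33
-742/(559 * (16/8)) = -371/559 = -0.66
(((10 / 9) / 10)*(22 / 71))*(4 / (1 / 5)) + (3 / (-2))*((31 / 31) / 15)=3761 / 6390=0.59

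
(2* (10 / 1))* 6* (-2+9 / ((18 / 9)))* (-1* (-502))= 150600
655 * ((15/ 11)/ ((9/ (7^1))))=22925/ 33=694.70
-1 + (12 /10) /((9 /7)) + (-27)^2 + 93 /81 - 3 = 98156 /135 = 727.08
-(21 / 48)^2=-49 / 256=-0.19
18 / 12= 3 / 2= 1.50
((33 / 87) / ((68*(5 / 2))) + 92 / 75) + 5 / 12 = 243379 / 147900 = 1.65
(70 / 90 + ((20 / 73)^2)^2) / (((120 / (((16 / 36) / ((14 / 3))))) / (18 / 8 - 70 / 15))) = -5806602923 / 3864432635280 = -0.00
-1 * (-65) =65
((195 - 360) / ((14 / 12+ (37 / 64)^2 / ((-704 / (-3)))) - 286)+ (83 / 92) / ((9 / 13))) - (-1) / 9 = 4067221690637 / 2040200451396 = 1.99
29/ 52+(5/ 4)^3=2089/ 832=2.51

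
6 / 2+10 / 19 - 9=-104 / 19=-5.47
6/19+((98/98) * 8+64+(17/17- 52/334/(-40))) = 4652867/63460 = 73.32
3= 3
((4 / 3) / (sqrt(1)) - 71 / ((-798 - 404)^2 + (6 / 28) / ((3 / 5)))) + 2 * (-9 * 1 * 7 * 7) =-752682064 / 854673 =-880.67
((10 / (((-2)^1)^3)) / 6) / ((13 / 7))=-35 / 312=-0.11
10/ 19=0.53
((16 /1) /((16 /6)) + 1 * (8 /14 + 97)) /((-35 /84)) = -1740 /7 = -248.57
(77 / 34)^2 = 5929 / 1156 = 5.13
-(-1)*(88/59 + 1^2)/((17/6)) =882/1003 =0.88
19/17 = 1.12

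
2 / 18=1 / 9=0.11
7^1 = 7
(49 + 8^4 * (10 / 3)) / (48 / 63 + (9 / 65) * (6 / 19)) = 355370015 / 20894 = 17008.23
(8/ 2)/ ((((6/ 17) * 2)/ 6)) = 34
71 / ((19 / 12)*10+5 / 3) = 142 / 35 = 4.06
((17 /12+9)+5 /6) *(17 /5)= 153 /4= 38.25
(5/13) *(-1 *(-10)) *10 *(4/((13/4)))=8000/169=47.34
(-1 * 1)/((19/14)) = -14/19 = -0.74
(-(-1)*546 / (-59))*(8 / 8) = -546 / 59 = -9.25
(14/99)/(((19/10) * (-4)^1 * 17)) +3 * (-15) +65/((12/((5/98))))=-560623825/12534984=-44.72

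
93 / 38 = 2.45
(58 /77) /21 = 58 /1617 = 0.04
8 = 8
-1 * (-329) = 329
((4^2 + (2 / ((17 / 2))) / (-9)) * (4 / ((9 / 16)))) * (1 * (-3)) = -156416 / 459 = -340.78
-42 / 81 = -14 / 27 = -0.52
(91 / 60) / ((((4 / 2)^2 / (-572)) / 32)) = -104104 / 15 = -6940.27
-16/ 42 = -8/ 21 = -0.38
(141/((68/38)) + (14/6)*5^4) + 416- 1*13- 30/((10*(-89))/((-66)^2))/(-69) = 404642659/208794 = 1938.00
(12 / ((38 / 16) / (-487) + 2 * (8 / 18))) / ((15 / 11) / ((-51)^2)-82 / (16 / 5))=-32102915328 / 60600529865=-0.53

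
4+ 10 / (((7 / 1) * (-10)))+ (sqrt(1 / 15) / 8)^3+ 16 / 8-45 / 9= sqrt(15) / 115200+ 6 / 7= 0.86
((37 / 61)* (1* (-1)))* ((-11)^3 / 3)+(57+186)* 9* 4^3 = 25663391 / 183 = 140237.11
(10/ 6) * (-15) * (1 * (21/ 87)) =-175/ 29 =-6.03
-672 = -672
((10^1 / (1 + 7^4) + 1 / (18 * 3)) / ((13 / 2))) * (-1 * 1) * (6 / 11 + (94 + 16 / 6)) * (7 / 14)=-2359484 / 13911183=-0.17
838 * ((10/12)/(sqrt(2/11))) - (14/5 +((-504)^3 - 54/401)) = 2095 * sqrt(22)/6 +256688242976/2005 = 128025699.07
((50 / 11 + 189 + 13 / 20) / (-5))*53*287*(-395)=51338904687 / 220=233358657.67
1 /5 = 0.20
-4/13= -0.31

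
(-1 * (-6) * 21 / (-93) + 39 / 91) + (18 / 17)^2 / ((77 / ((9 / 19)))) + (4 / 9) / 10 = -516045191 / 589815765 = -0.87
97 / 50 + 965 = 48347 / 50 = 966.94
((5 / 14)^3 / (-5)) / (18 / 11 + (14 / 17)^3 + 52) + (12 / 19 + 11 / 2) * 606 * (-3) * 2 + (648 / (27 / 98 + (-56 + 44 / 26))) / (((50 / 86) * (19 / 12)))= -5862019898905429663157 / 262783065614913200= -22307.45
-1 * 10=-10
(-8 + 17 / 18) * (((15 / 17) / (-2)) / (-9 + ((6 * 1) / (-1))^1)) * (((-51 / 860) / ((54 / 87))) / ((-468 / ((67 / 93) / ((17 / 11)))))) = -2714371 / 137445310080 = -0.00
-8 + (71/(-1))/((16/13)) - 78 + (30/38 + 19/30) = -648727/4560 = -142.26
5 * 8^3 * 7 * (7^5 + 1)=301199360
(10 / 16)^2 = 25 / 64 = 0.39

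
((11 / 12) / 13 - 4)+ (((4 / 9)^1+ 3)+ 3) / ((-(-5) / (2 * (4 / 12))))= -21553 / 7020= -3.07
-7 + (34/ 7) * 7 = 27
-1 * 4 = -4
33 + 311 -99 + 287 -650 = -118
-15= -15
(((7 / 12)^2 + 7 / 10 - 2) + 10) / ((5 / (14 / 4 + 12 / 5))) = 384031 / 36000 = 10.67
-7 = -7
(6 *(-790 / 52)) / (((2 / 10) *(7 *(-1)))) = 5925 / 91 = 65.11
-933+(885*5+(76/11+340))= 42228/11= 3838.91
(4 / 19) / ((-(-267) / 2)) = 8 / 5073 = 0.00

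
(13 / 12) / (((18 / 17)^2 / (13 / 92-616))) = -212867863 / 357696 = -595.11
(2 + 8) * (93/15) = 62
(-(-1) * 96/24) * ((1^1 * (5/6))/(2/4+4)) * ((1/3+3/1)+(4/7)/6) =2.54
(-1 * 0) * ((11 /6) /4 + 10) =0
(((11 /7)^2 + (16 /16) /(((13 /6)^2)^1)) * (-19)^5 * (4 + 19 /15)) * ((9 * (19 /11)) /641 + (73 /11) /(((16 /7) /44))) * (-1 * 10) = 15658723862090424385 /350335986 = 44696304370.20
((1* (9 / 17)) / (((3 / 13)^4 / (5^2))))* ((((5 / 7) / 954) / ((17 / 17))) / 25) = 142805 / 1021734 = 0.14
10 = 10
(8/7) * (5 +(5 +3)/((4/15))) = 40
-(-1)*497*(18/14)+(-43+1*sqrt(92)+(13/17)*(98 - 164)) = 2*sqrt(23)+9274/17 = 555.12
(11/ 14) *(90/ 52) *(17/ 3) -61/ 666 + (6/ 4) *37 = 7650229/ 121212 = 63.11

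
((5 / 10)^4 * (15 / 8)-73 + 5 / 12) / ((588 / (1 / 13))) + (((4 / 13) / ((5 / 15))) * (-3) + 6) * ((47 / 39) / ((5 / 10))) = 296780521 / 38158848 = 7.78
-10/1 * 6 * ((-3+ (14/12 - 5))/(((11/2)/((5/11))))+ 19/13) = -84640/1573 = -53.81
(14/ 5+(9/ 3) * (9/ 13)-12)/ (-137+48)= 0.08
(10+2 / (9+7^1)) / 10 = 81 / 80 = 1.01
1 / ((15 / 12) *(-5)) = -4 / 25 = -0.16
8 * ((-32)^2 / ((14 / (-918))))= -3760128 / 7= -537161.14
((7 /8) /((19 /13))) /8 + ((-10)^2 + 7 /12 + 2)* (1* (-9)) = -1122581 /1216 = -923.18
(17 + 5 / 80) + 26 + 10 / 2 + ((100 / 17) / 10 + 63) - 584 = -128479 / 272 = -472.35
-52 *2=-104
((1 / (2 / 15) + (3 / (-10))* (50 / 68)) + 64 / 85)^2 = 7458361 / 115600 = 64.52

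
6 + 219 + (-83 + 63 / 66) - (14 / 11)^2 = 34203 / 242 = 141.33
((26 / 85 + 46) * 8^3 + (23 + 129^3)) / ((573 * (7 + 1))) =23060719 / 48705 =473.48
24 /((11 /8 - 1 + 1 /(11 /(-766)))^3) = -16355328 /226423307375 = -0.00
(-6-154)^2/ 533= 25600/ 533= 48.03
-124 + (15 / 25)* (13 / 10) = -6161 / 50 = -123.22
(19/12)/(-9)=-19/108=-0.18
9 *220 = 1980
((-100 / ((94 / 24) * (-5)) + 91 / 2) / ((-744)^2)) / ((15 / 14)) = 33299 / 390242880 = 0.00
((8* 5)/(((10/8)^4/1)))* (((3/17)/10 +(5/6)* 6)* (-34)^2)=95033.75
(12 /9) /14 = 2 /21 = 0.10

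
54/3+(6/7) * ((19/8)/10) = 5097/280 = 18.20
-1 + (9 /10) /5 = -41 /50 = -0.82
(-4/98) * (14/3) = -4/21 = -0.19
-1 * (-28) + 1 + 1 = 30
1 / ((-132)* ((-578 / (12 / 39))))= 1 / 247962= 0.00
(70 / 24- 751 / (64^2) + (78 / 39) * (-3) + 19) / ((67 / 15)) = 966655 / 274432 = 3.52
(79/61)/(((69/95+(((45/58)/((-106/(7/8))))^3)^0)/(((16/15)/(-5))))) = -6004/37515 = -0.16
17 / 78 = 0.22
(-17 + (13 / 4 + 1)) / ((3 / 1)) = -17 / 4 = -4.25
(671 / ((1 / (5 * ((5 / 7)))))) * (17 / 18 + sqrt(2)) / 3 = 285175 / 378 + 16775 * sqrt(2) / 21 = 1884.12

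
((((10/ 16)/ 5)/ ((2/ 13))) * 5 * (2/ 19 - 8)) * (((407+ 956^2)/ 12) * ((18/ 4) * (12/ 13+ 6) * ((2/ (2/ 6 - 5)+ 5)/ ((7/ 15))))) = -694329215625/ 931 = -745788631.18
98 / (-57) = -98 / 57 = -1.72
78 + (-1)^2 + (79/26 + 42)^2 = 1424645/676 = 2107.46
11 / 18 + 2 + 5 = 137 / 18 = 7.61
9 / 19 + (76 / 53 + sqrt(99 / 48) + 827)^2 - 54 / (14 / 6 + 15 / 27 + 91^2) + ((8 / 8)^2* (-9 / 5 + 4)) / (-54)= 688684.81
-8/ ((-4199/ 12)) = 0.02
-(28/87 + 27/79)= -4561/6873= -0.66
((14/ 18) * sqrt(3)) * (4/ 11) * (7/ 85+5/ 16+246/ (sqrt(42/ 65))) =sqrt(3) * (3759+55760 * sqrt(2730))/ 33660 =150.11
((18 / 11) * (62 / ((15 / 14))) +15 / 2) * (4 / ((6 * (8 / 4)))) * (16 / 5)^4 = 122781696 / 34375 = 3571.83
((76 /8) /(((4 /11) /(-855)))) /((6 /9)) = -536085 /16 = -33505.31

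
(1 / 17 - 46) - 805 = -14466 / 17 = -850.94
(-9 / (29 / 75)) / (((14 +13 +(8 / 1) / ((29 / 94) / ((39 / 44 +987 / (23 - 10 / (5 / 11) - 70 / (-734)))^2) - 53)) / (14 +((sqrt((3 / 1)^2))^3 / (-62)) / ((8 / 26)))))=-7420352609102494867605 / 680151579242740755448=-10.91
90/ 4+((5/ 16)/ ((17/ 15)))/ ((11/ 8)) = 4245/ 187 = 22.70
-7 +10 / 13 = -81 / 13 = -6.23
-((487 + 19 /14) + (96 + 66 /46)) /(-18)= 32.54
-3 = -3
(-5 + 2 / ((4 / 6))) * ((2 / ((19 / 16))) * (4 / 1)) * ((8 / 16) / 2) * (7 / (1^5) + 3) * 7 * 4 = -17920 / 19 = -943.16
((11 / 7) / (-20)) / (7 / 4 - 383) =11 / 53375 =0.00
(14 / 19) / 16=7 / 152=0.05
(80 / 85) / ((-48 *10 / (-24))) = 0.05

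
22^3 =10648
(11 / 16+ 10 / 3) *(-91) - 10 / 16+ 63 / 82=-719801 / 1968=-365.75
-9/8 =-1.12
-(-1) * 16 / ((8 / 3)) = 6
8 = 8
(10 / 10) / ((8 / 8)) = 1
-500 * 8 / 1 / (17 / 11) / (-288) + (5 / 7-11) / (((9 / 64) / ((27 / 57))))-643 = -668.66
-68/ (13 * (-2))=34/ 13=2.62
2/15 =0.13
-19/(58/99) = -1881/58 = -32.43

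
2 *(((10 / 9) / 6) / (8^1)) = 5 / 108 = 0.05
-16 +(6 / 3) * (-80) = -176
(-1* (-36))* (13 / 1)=468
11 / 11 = 1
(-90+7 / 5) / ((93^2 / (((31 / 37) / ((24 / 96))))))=-1772 / 51615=-0.03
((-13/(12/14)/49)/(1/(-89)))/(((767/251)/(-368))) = -3317.49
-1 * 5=-5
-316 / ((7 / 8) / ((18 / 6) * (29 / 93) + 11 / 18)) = -1090832 / 1953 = -558.54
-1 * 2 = -2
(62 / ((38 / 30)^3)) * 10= 305.07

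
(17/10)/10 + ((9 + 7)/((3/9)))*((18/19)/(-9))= -9277/1900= -4.88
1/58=0.02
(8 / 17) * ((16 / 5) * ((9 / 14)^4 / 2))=26244 / 204085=0.13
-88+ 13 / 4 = -339 / 4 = -84.75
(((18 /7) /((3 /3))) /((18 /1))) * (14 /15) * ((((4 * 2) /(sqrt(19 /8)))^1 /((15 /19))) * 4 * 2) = 256 * sqrt(38) /225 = 7.01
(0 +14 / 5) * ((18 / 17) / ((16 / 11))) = 693 / 340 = 2.04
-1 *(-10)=10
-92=-92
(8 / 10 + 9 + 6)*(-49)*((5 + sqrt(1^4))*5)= -23226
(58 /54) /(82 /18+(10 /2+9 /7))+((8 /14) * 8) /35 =115303 /502005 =0.23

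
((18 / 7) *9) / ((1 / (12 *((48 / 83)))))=93312 / 581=160.61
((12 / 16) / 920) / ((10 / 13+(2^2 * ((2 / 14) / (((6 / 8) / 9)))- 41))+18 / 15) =-273 / 10774304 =-0.00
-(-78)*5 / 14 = 195 / 7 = 27.86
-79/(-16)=79/16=4.94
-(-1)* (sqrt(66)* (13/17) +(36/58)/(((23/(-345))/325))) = -87750/29 +13* sqrt(66)/17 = -3019.65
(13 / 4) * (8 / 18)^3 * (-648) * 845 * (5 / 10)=-703040 / 9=-78115.56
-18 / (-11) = 18 / 11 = 1.64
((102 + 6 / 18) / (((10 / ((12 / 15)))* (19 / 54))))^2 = 122146704 / 225625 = 541.37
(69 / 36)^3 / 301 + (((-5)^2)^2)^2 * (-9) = -1828574987833 / 520128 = -3515624.98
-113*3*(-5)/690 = 113/46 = 2.46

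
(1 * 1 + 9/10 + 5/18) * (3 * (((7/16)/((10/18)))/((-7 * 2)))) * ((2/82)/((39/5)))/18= -49/767520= -0.00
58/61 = 0.95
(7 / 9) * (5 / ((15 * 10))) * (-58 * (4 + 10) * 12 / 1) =-11368 / 45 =-252.62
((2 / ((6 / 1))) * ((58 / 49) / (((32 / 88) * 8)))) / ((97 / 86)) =0.12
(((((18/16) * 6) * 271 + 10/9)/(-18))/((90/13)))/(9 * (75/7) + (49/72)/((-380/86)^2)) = -21646509430/142162630767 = -0.15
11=11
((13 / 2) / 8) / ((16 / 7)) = 91 / 256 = 0.36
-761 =-761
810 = 810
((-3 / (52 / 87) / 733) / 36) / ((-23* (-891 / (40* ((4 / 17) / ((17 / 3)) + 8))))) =-168490 / 56435283333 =-0.00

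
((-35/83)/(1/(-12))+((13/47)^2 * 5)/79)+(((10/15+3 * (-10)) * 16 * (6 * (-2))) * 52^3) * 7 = 80291878175896851/14484413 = 5543329797.07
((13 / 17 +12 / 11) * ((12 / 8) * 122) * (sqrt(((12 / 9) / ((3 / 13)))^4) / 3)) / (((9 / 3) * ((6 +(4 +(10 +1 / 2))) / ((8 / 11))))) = 44.68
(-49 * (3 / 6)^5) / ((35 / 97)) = -679 / 160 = -4.24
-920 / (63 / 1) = -920 / 63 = -14.60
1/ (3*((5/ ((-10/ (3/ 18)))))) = -4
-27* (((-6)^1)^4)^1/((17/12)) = -24700.24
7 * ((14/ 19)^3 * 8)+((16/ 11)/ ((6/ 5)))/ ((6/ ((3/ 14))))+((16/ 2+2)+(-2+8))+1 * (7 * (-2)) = 38733832/ 1584429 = 24.45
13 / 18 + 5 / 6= 14 / 9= 1.56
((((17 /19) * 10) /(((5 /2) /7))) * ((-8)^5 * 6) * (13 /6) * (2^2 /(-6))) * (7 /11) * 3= 2838757376 /209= 13582571.18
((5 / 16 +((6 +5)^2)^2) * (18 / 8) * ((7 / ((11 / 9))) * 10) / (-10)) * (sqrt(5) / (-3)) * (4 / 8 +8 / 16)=44275329 * sqrt(5) / 704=140628.76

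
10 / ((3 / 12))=40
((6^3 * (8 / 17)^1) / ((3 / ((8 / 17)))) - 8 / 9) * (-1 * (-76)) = 2976160 / 2601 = 1144.24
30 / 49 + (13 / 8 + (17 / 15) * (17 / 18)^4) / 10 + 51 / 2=20342472503 / 771573600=26.36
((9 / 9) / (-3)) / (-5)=0.07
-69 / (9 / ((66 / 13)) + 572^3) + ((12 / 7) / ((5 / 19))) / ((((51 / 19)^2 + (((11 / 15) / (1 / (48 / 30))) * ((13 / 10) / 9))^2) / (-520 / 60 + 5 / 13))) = -6393936325347736212174 / 857283902230649223785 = -7.46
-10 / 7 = -1.43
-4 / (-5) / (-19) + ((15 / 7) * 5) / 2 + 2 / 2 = 6.32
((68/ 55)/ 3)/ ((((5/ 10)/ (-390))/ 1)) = -3536/ 11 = -321.45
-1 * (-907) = 907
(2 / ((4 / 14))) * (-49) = -343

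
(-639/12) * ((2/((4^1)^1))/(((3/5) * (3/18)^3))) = -9585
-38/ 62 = -19/ 31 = -0.61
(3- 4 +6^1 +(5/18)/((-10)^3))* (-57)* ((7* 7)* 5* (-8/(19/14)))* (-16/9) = -98778512/135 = -731692.68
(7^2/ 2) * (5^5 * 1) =153125/ 2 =76562.50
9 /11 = 0.82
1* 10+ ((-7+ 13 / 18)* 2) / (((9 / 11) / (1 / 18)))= 13337 / 1458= 9.15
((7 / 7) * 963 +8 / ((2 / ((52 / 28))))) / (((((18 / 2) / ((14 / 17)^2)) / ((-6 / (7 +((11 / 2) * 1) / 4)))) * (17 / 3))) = -3043264 / 329171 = -9.25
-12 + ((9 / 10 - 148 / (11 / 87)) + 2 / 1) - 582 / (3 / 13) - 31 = -410591 / 110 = -3732.65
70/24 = 35/12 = 2.92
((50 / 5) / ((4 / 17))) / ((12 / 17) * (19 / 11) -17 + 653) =3179 / 47664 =0.07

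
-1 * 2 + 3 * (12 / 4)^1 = 7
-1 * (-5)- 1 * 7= -2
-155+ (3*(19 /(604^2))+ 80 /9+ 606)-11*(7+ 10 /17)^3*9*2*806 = -1124819625980024927 /16131069072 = -69730011.13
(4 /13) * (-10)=-40 /13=-3.08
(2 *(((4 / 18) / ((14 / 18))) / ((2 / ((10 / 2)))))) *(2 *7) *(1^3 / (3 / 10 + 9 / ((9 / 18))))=200 / 183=1.09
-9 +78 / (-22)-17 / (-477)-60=-72.51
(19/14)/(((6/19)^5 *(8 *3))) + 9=70560505/2612736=27.01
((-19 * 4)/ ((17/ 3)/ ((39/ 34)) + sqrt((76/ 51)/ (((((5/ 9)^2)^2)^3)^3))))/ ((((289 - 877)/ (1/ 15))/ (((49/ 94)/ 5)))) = -706356368027627468109130859375/ 367191191320959145873046052599431244036576 + 220620975008543782439117431640625 * sqrt(969)/ 367191191320959145873046052599431244036576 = 0.00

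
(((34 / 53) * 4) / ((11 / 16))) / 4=544 / 583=0.93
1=1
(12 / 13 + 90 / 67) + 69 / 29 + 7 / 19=2406368 / 479921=5.01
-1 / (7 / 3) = -3 / 7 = -0.43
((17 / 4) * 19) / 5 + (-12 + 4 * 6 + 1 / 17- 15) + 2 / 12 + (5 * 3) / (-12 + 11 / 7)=888839 / 74460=11.94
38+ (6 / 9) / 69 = 7868 / 207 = 38.01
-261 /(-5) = 261 /5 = 52.20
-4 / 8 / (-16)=1 / 32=0.03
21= 21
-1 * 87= -87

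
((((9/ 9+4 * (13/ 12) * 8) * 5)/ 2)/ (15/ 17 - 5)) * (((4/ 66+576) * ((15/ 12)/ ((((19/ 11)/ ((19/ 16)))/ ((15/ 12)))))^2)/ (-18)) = 118865965625/ 148635648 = 799.71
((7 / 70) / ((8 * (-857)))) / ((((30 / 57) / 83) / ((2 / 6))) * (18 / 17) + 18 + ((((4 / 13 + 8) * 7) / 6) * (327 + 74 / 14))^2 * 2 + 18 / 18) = -4530721 / 6443862257484742960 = -0.00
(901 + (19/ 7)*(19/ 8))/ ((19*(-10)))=-50817/ 10640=-4.78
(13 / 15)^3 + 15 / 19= 1.44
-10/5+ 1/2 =-3/2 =-1.50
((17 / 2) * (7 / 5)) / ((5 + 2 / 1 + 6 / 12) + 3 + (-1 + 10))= 119 / 195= 0.61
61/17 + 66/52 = 2147/442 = 4.86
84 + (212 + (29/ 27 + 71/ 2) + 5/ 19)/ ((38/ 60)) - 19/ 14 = 21630583/ 45486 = 475.54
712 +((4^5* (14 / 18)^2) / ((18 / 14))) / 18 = 4847048 / 6561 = 738.77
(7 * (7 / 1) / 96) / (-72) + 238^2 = 391523279 / 6912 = 56643.99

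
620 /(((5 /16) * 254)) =992 /127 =7.81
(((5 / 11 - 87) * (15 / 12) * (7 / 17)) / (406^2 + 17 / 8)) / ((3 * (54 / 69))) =-0.00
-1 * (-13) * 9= 117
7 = 7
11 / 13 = 0.85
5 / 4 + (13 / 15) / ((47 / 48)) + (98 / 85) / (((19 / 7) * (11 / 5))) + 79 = 271621491 / 3339820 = 81.33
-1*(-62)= 62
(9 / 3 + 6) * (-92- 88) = -1620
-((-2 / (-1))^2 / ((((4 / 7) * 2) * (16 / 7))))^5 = -282475249 / 33554432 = -8.42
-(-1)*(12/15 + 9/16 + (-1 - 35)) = -2771/80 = -34.64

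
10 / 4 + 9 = 23 / 2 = 11.50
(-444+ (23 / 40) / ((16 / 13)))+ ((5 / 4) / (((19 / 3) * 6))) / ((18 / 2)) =-48539831 / 109440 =-443.53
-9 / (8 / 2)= -9 / 4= -2.25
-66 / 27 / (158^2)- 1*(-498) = 55944313 / 112338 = 498.00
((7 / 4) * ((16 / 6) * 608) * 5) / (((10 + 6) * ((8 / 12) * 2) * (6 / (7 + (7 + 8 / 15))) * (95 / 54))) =4578 / 5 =915.60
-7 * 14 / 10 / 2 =-49 / 10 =-4.90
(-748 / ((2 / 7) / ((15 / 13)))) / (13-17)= 19635 / 26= 755.19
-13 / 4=-3.25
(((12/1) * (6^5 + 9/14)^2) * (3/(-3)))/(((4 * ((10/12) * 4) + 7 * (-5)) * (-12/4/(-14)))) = 71119980774/455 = 156307650.05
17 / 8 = 2.12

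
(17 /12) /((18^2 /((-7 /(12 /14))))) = -0.04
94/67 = 1.40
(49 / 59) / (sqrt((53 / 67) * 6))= 49 * sqrt(21306) / 18762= 0.38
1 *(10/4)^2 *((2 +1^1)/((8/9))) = 675/32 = 21.09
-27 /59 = -0.46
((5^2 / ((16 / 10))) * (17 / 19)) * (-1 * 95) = -10625 / 8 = -1328.12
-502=-502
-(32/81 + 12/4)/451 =-25/3321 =-0.01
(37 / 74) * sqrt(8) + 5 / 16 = 5 / 16 + sqrt(2) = 1.73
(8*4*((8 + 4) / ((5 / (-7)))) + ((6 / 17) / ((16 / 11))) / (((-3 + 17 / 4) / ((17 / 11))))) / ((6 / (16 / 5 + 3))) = -55521 / 100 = -555.21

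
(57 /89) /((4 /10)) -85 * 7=-105625 /178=-593.40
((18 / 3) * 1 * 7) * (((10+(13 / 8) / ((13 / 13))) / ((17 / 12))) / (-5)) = -5859 / 85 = -68.93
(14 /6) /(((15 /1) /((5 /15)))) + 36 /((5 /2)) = 1951 /135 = 14.45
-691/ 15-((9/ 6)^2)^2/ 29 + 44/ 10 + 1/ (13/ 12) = -740455/ 18096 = -40.92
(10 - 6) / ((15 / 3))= 4 / 5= 0.80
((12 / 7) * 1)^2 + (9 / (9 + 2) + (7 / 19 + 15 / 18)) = 304693 / 61446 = 4.96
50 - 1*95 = -45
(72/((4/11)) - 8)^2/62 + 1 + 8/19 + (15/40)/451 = 1240385263/2125112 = 583.68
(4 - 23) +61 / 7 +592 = 4072 / 7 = 581.71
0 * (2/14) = 0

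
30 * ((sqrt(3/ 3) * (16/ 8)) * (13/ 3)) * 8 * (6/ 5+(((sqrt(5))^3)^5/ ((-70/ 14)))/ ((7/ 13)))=2496 - 422500000 * sqrt(5)/ 7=-134960178.36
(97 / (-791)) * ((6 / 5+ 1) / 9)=-1067 / 35595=-0.03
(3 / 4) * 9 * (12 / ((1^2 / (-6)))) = -486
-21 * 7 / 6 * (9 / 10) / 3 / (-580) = 147 / 11600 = 0.01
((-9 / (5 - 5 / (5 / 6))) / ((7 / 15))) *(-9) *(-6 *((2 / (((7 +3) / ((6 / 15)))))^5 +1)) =14238327906 / 13671875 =1041.43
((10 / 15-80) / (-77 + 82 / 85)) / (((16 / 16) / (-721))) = -14585830 / 19389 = -752.27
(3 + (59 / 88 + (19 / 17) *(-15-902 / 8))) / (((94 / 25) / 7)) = -36418725 / 140624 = -258.98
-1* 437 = -437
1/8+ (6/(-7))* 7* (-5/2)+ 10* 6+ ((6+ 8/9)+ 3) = 6121/72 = 85.01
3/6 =1/2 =0.50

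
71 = 71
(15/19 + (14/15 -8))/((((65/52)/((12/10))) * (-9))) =14312/21375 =0.67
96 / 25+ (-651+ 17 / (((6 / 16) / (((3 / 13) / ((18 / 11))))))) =-640.77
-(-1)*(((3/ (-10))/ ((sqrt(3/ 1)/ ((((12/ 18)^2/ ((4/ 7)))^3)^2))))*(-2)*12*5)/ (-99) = -470596*sqrt(3)/ 17537553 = -0.05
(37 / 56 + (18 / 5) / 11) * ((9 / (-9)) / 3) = -3043 / 9240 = -0.33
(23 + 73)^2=9216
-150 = -150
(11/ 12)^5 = 161051/ 248832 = 0.65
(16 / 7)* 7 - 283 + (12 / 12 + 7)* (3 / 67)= -17865 / 67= -266.64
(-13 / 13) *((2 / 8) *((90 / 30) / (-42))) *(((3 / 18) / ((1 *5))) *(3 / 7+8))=59 / 11760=0.01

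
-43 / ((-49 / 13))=559 / 49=11.41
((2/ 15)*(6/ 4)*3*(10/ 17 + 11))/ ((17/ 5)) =591/ 289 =2.04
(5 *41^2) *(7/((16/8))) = 58835/2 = 29417.50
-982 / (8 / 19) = -9329 / 4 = -2332.25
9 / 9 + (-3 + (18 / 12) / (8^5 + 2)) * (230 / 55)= -4161721 / 360470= -11.55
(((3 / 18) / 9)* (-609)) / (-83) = 0.14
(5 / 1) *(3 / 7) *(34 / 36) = 85 / 42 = 2.02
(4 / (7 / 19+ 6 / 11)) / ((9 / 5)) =4180 / 1719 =2.43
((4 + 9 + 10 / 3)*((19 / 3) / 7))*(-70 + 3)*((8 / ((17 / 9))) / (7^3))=-10184 / 833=-12.23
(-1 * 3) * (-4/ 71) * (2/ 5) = 24/ 355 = 0.07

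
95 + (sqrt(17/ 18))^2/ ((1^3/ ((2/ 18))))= 15407/ 162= 95.10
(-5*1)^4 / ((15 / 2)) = 250 / 3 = 83.33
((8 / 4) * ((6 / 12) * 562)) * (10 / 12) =1405 / 3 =468.33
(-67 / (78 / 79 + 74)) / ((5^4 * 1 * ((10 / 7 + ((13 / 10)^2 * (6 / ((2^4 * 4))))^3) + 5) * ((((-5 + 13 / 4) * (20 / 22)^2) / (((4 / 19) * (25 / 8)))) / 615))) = 20986363904000 / 337547269254693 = 0.06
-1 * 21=-21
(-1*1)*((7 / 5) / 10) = -7 / 50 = -0.14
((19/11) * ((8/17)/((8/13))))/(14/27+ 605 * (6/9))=6669/2039048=0.00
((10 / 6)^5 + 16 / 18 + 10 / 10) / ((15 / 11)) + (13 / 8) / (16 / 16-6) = 61183 / 5832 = 10.49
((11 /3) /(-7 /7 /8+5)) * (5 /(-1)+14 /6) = -704 /351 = -2.01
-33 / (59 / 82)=-2706 / 59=-45.86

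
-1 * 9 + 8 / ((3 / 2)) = -11 / 3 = -3.67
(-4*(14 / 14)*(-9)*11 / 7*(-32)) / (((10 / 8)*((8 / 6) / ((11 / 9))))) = -46464 / 35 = -1327.54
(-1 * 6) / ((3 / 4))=-8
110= 110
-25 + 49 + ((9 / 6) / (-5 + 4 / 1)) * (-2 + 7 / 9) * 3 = 59 / 2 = 29.50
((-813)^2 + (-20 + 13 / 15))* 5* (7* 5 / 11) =346998680 / 33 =10515111.52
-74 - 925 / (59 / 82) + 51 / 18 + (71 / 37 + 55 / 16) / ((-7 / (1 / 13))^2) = -168183159043 / 123959472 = -1356.76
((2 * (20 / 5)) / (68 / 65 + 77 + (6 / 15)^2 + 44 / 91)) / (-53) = -18200 / 9488007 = -0.00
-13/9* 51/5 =-221/15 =-14.73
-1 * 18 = -18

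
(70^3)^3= 40353607000000000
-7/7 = -1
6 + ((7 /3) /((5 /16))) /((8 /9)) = 14.40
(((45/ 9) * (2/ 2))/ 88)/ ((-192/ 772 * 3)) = -965/ 12672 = -0.08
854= 854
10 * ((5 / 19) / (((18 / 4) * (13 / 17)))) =1700 / 2223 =0.76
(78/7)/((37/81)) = 6318/259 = 24.39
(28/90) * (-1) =-14/45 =-0.31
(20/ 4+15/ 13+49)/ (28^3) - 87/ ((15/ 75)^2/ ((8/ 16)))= -310345683/ 285376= -1087.50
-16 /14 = -8 /7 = -1.14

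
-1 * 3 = -3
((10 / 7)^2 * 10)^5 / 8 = 125000000000000 / 282475249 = 442516.65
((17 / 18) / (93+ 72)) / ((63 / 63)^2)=17 / 2970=0.01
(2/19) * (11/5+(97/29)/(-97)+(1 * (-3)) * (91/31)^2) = -2.49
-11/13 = -0.85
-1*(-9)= 9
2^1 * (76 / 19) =8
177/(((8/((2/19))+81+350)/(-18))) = -6.28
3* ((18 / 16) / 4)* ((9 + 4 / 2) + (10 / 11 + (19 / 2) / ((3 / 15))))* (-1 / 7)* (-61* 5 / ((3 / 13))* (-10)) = -233201475 / 2464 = -94643.46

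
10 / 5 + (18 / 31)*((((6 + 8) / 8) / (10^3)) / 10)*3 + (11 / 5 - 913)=-908.80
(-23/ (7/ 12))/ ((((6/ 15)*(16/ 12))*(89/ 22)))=-11385/ 623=-18.27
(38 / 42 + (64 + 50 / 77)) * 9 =45429 / 77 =589.99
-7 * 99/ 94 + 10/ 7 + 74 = 44781/ 658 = 68.06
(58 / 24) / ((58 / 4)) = 1 / 6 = 0.17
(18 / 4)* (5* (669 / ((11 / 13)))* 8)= 1565460 / 11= 142314.55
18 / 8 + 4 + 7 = 53 / 4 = 13.25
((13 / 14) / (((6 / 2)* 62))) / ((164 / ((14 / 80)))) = 13 / 2440320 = 0.00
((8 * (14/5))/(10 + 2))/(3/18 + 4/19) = 1064/215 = 4.95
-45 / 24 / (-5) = 3 / 8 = 0.38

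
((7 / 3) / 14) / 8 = 1 / 48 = 0.02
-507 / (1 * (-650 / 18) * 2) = 351 / 50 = 7.02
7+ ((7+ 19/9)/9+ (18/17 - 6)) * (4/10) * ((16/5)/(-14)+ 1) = 10331/1785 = 5.79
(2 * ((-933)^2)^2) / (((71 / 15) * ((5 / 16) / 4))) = 290976422062464 / 71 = 4098259465668.51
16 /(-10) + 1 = -0.60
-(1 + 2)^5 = -243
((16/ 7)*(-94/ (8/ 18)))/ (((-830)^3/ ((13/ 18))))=611/ 1000627250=0.00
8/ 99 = 0.08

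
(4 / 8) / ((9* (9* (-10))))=-1 / 1620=-0.00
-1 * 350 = -350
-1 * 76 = -76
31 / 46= 0.67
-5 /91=-0.05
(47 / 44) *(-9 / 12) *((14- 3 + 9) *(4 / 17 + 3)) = -51.84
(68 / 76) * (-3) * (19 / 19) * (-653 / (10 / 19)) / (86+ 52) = 11101 / 460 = 24.13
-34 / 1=-34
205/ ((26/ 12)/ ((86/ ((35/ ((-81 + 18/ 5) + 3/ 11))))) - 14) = -64102680/ 4381319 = -14.63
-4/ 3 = -1.33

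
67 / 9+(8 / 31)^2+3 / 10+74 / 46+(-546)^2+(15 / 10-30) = 298096.92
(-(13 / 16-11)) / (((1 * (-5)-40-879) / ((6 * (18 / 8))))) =-1467 / 9856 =-0.15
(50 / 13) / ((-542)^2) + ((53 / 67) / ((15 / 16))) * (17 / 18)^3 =994426200673 / 1398960717570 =0.71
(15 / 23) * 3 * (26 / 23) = 1170 / 529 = 2.21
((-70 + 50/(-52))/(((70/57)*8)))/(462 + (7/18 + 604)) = -189297/27947920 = -0.01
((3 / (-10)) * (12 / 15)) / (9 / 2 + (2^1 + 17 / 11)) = -44 / 1475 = -0.03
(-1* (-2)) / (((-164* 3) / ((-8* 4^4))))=1024 / 123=8.33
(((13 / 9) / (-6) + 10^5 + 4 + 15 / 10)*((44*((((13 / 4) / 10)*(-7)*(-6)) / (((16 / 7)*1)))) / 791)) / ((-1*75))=-442.94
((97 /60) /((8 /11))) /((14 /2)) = 1067 /3360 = 0.32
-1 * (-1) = 1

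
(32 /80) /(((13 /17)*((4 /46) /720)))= 56304 /13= 4331.08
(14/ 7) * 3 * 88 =528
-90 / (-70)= 9 / 7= 1.29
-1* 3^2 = -9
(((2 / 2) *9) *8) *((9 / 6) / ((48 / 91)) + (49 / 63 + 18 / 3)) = 2771 / 4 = 692.75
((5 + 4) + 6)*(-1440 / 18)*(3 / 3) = -1200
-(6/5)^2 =-1.44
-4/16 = -1/4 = -0.25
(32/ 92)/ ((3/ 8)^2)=2.47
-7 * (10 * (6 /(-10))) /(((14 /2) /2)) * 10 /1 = 120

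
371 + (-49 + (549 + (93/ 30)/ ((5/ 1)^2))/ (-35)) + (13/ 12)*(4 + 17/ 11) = 180363829/ 577500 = 312.32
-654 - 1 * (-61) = -593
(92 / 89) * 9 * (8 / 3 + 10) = 10488 / 89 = 117.84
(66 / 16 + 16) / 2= 161 / 16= 10.06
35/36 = 0.97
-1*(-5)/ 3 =5/ 3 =1.67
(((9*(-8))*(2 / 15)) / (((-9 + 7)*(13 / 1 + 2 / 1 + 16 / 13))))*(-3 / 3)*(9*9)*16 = -404352 / 1055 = -383.27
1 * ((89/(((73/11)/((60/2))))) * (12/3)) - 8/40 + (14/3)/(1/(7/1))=1797751/1095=1641.78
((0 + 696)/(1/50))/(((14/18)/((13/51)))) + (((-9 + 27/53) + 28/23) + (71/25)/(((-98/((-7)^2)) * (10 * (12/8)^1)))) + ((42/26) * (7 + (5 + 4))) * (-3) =11320.14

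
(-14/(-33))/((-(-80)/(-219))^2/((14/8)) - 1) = -0.46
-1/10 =-0.10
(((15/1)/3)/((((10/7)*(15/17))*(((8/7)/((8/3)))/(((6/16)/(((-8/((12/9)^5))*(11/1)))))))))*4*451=-1092896/3645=-299.83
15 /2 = 7.50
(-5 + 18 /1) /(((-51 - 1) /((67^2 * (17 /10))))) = -76313 /40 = -1907.82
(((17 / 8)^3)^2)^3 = 14063084452067724991009 / 18014398509481984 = 780658.01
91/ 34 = 2.68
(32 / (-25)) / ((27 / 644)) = -30.53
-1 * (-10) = 10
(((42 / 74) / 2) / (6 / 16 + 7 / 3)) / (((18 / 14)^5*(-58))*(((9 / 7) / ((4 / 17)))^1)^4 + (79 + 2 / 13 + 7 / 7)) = -1301645947392 / 2255795333427940985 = -0.00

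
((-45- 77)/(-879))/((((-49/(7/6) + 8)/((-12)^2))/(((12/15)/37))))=-11712/921485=-0.01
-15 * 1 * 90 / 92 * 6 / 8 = -2025 / 184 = -11.01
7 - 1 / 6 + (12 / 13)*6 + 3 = 1199 / 78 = 15.37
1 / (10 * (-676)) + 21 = 141959 / 6760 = 21.00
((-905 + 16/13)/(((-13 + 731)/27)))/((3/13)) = -105741/718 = -147.27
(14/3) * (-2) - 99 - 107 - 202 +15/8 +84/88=-109429/264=-414.50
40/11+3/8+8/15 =5999/1320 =4.54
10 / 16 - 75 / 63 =-95 / 168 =-0.57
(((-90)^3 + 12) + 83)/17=-728905/17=-42876.76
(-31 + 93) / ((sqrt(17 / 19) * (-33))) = -62 * sqrt(323) / 561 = -1.99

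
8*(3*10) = 240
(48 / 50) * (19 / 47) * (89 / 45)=13528 / 17625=0.77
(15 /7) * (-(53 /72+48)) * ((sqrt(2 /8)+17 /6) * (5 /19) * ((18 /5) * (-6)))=263175 /133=1978.76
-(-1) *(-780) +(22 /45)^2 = -1579016 /2025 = -779.76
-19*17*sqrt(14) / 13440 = -323*sqrt(14) / 13440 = -0.09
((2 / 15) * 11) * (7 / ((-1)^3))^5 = -369754 / 15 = -24650.27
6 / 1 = 6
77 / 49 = 11 / 7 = 1.57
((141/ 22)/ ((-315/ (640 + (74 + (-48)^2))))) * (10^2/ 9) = -472820/ 693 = -682.28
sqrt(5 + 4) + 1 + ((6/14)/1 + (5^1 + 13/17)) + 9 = 2284/119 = 19.19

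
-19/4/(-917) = 19/3668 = 0.01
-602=-602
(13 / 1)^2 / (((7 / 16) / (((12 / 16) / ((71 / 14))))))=4056 / 71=57.13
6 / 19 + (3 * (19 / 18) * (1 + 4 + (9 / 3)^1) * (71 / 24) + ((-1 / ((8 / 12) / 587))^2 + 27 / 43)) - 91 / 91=22804745323 / 29412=775355.14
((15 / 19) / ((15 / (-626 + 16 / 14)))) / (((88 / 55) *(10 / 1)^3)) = -2187 / 106400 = -0.02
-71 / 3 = -23.67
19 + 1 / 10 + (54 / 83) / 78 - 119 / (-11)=3551979 / 118690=29.93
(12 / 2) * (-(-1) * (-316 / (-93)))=632 / 31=20.39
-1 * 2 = -2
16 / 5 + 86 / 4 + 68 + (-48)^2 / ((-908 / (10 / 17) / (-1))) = 3634893 / 38590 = 94.19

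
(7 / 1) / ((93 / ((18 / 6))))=7 / 31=0.23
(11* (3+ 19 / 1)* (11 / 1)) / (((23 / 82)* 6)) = 109142 / 69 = 1581.77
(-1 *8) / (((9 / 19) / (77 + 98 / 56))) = -1330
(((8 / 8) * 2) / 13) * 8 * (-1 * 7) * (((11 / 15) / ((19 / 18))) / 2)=-2.99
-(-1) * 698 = 698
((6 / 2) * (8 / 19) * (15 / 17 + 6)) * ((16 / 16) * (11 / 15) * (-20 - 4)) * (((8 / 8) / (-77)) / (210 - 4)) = 11232 / 1164415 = 0.01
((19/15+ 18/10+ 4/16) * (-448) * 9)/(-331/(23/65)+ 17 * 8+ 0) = 512624/30645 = 16.73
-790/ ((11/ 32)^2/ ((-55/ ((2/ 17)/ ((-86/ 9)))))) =-2956748800/ 99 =-29866149.49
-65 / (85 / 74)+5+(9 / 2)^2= -2131 / 68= -31.34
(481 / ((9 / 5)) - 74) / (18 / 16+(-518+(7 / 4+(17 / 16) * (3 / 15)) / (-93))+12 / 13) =-56065360 / 149714733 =-0.37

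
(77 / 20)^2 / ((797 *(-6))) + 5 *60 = 573834071 / 1912800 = 300.00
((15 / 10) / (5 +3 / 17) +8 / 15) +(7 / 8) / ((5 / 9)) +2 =11611 / 2640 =4.40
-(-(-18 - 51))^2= -4761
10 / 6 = 5 / 3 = 1.67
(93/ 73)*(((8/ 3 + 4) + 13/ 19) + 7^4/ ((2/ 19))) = 80634751/ 2774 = 29068.04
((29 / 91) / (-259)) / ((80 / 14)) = -0.00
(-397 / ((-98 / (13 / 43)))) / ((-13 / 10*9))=-0.10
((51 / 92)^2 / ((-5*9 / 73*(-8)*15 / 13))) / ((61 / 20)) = 274261 / 15489120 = 0.02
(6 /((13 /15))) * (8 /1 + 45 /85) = 59.05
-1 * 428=-428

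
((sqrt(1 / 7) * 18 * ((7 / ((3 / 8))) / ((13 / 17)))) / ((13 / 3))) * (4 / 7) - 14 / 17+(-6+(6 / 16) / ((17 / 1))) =-925 / 136+9792 * sqrt(7) / 1183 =15.10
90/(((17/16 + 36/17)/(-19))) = -93024/173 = -537.71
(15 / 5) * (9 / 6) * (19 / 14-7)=-711 / 28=-25.39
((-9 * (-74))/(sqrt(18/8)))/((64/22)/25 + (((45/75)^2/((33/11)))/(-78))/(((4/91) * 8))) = 2604800/657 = 3964.69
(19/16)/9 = 19/144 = 0.13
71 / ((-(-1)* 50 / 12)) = 426 / 25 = 17.04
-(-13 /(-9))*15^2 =-325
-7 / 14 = -1 / 2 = -0.50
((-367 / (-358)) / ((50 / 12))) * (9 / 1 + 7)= 17616 / 4475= 3.94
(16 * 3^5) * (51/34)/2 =2916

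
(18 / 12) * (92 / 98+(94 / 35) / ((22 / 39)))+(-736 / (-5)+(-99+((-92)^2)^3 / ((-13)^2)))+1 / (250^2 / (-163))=20426584430847958417 / 5693187500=3587899472.98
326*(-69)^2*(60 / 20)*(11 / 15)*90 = 307313028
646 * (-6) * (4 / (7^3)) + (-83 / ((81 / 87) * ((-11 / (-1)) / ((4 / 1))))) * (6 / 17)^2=-161071264 / 3271191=-49.24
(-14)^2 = 196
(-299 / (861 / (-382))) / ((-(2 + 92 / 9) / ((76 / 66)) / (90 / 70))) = -19531278 / 1215445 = -16.07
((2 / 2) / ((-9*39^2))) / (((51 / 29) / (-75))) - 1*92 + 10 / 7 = -147534967 / 1628991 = -90.57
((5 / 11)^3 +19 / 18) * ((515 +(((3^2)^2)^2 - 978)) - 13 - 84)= 165261539 / 23958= 6897.97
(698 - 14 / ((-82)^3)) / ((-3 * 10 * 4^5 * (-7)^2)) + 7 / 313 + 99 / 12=1074430907839753 / 129889244405760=8.27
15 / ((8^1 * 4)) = 15 / 32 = 0.47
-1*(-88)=88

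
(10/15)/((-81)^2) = 0.00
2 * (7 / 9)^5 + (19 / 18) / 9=81079 / 118098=0.69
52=52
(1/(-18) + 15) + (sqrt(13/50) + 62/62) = sqrt(26)/10 + 287/18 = 16.45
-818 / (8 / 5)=-511.25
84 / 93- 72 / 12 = -158 / 31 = -5.10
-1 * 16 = -16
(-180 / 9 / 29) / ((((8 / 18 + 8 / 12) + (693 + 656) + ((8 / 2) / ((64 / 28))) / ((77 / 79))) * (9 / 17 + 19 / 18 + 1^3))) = -484704 / 2456101669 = -0.00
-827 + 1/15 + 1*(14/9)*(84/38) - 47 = -82697/95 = -870.49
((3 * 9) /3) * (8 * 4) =288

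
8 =8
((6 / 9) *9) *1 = 6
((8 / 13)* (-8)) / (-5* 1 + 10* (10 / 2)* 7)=-64 / 4485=-0.01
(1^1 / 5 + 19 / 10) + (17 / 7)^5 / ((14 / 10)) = 73463479 / 1176490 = 62.44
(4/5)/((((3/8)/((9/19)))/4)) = 384/95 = 4.04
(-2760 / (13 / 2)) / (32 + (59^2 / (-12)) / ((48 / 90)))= 176640 / 212953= 0.83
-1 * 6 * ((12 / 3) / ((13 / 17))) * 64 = -26112 / 13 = -2008.62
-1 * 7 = -7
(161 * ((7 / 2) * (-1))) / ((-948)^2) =-0.00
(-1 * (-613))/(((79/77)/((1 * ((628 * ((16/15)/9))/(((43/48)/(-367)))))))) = -2784946605056/152865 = -18218340.40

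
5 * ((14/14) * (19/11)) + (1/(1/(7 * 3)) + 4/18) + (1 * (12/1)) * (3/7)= 24256/693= 35.00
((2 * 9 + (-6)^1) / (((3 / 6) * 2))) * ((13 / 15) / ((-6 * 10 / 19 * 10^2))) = -247 / 7500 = -0.03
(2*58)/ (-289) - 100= -29016/ 289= -100.40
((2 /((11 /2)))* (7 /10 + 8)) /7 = 174 /385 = 0.45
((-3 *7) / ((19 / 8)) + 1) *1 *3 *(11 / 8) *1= -4917 / 152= -32.35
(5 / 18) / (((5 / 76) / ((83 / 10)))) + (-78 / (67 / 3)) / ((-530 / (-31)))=5567284 / 159795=34.84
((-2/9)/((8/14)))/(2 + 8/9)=-0.13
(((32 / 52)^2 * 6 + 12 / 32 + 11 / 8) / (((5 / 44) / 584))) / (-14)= -8733428 / 5915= -1476.49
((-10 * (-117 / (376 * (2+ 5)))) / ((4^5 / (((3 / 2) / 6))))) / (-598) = -0.00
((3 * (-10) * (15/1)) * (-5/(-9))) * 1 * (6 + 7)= -3250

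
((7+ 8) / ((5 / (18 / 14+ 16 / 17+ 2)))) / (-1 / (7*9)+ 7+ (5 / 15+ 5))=13581 / 13192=1.03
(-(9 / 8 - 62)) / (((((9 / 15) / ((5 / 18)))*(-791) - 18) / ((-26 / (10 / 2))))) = 0.18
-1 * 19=-19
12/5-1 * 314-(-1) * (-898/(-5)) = -132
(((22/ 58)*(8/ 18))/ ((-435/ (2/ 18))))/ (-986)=22/ 503754795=0.00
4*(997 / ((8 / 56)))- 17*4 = 27848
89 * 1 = 89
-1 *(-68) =68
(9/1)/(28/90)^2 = 18225/196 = 92.98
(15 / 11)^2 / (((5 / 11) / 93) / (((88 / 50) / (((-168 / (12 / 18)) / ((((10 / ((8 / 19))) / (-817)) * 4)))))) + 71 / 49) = 341775 / 1372496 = 0.25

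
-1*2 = -2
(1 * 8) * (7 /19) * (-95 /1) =-280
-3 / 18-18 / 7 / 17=-227 / 714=-0.32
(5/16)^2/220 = 5/11264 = 0.00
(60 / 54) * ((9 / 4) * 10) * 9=225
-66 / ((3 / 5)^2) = -550 / 3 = -183.33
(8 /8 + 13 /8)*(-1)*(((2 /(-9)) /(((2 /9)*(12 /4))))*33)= 231 /8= 28.88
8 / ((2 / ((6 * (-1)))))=-24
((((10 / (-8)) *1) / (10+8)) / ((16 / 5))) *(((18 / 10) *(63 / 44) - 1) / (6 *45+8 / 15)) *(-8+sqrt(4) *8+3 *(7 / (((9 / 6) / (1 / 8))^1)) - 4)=-199525 / 274255872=-0.00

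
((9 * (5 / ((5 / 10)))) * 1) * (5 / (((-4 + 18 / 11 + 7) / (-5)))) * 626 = -5164500 / 17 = -303794.12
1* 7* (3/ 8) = 21/ 8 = 2.62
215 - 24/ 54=1931/ 9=214.56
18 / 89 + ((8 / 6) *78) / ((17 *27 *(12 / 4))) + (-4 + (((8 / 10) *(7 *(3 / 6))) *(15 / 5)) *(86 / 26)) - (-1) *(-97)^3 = -7270111241317 / 7965945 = -912648.94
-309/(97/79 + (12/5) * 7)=-122055/7121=-17.14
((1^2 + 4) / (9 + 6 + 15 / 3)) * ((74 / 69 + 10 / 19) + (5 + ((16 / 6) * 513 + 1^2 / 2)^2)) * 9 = 29462871489 / 6992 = 4213797.41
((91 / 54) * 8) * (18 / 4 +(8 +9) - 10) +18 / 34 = 71405 / 459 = 155.57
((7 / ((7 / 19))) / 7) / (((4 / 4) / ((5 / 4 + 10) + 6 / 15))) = 31.62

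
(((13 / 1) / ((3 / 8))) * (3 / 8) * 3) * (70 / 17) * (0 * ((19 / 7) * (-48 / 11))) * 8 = 0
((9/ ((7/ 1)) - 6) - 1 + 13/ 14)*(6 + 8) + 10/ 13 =-861/ 13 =-66.23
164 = 164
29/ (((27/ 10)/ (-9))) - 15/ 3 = -305/ 3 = -101.67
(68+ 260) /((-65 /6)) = -1968 /65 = -30.28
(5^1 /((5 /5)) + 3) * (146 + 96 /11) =1237.82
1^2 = 1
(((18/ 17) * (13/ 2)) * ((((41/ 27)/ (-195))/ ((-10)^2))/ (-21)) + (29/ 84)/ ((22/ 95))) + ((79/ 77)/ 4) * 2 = 70820777/ 35343000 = 2.00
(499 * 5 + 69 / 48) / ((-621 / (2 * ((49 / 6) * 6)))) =-1957207 / 4968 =-393.96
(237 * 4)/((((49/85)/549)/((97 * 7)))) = 4291126740/7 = 613018105.71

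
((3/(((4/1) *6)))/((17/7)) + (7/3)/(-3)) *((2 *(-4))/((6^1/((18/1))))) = 889/51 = 17.43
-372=-372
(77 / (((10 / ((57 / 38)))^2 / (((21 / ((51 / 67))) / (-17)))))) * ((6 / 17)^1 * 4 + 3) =-975051 / 78608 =-12.40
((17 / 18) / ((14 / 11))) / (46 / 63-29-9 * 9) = -187 / 27536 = -0.01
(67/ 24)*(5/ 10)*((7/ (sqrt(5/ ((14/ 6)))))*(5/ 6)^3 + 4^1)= 11725*sqrt(105)/ 31104 + 67/ 12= 9.45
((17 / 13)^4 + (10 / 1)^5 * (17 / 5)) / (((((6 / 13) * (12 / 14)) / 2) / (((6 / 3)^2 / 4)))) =67975764647 / 39546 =1718903.67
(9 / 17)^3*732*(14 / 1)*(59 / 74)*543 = 119670881652 / 181781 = 658324.48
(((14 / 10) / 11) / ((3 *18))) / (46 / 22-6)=-7 / 11610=-0.00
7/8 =0.88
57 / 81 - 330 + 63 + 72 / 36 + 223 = -1115 / 27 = -41.30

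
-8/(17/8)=-64/17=-3.76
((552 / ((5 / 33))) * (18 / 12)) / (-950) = -13662 / 2375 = -5.75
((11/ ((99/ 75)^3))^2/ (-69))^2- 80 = -43329901430990807855/ 542368825947077481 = -79.89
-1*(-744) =744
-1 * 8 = -8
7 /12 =0.58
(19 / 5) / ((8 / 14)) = 133 / 20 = 6.65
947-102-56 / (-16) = 1697 / 2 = 848.50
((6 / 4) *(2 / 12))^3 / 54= 1 / 3456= 0.00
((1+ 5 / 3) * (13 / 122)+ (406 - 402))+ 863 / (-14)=-146953 / 2562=-57.36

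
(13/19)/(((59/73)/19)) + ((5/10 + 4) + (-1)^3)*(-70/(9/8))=-107099/531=-201.69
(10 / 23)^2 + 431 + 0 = 228099 / 529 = 431.19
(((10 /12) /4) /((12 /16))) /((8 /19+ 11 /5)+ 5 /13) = 6175 /66816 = 0.09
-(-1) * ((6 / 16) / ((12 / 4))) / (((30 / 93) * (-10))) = -31 / 800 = -0.04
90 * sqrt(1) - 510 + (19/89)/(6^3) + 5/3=-418.33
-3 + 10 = 7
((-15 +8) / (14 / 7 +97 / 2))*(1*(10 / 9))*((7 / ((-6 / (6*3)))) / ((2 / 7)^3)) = 84035 / 606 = 138.67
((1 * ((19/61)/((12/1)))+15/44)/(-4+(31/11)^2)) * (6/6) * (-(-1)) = 16247/174582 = 0.09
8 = 8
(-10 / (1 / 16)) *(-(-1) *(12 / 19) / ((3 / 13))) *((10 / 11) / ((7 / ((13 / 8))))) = -135200 / 1463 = -92.41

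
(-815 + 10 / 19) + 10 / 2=-15380 / 19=-809.47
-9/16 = -0.56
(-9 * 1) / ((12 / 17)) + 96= 333 / 4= 83.25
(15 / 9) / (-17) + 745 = 37990 / 51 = 744.90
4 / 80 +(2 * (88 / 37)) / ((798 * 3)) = 46049 / 885780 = 0.05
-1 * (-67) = 67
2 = 2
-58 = -58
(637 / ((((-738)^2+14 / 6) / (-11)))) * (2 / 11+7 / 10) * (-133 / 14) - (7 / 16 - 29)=3747638507 / 130715120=28.67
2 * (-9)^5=-118098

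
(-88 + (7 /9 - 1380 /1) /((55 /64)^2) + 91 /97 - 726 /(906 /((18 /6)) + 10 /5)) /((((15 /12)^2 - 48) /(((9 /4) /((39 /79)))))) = 62058012702373 /323097896550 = 192.07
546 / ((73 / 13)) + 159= 18705 / 73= 256.23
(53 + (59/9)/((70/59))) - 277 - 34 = -159059/630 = -252.47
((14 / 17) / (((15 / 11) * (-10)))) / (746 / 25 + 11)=-77 / 52071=-0.00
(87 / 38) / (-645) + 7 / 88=27319 / 359480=0.08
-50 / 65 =-10 / 13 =-0.77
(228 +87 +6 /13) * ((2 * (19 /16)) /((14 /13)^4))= 171188043 /307328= 557.02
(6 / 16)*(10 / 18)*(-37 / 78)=-185 / 1872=-0.10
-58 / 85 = -0.68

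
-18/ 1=-18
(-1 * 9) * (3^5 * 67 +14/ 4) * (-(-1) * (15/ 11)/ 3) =-1465605/ 22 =-66618.41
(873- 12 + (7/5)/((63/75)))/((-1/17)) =-43996/3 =-14665.33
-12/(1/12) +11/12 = -1717/12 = -143.08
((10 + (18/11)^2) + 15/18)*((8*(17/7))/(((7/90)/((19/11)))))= 380196840/65219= 5829.54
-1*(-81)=81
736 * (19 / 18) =6992 / 9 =776.89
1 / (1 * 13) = 1 / 13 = 0.08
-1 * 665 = -665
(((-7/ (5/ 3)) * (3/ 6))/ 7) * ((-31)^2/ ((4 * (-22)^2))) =-2883/ 19360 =-0.15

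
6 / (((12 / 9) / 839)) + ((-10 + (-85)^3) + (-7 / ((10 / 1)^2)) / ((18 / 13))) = -1098647191 / 1800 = -610359.55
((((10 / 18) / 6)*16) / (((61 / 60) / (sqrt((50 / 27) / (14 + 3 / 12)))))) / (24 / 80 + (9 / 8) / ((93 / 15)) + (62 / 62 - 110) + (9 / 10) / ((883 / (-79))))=-8759360000*sqrt(38) / 11162897759547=-0.00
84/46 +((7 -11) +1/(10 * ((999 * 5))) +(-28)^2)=898200923/1148850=781.83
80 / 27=2.96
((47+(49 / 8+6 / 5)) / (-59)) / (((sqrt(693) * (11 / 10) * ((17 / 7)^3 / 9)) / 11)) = -319431 * sqrt(77) / 12754148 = -0.22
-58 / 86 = -29 / 43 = -0.67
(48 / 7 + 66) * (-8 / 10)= -408 / 7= -58.29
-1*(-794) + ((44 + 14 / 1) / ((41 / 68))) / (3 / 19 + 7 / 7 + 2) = 507044 / 615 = 824.46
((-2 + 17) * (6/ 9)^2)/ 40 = 1/ 6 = 0.17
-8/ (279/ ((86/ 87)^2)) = -59168/ 2111751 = -0.03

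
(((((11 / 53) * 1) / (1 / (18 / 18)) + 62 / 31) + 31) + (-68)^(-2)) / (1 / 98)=398776357 / 122536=3254.36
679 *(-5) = -3395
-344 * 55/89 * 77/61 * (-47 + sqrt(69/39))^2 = -41869581600/70577 + 136942960 * sqrt(299)/70577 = -559695.32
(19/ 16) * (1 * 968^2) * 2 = 2225432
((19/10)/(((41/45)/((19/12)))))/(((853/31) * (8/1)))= 33573/2238272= 0.01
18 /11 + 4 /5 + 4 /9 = 1426 /495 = 2.88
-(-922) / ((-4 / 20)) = -4610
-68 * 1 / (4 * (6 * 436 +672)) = -17 / 3288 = -0.01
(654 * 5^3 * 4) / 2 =163500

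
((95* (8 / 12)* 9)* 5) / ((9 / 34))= 32300 / 3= 10766.67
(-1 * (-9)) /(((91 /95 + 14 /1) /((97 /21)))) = 27645 /9947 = 2.78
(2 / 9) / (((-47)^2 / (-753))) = -502 / 6627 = -0.08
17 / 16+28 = 465 / 16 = 29.06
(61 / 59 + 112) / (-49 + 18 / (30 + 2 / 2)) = -10881 / 4661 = -2.33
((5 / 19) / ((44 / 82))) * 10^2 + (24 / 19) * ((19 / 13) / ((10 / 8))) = 686314 / 13585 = 50.52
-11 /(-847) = 1 /77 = 0.01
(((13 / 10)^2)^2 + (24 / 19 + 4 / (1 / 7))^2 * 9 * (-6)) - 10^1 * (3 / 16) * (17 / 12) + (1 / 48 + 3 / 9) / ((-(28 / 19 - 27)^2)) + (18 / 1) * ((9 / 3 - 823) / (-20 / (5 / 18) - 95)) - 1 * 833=-1599153909141493397 / 34034422980000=-46986.37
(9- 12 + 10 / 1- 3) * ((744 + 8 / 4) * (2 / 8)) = 746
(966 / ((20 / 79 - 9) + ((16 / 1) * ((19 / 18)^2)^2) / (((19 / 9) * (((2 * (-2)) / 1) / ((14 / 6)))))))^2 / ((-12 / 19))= -705664612441102608 / 96784178031025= -7291.12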